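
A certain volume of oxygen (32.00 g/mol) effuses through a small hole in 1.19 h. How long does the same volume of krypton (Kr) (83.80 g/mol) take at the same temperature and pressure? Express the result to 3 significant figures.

Since effusion rate ∝ 1/√M, t_Kr/t_O₂ = √(M_Kr/M_O₂) = √(83.80/32.00) = √2.619 = 1.618.
So the time for Kr is 1.19 × 1.618 = 1.93 h.

1.93 h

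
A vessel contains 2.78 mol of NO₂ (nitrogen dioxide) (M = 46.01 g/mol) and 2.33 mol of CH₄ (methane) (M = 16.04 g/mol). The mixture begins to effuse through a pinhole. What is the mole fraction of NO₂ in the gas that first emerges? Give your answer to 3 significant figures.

Each component's effusion rate ∝ (its partial pressure)·(1/√M) ∝ n_i/√M_i.
So x_NO₂ in the escaping gas = (n_NO₂/√M_NO₂) / Σ(n_i/√M_i)
= (2.78/√46.01) / (2.78/√46.01 + 2.33/√16.04) = 0.4098/(0.4098 + 0.5818) = 0.413.

0.413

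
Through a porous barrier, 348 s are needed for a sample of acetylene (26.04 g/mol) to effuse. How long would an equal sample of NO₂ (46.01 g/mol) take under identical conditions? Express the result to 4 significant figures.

462.6 s

By Graham's law, t_NO₂/t_C₂H₂ = √(M_NO₂/M_C₂H₂) = √(46.01/26.04) = √1.767 = 1.329.
So the time for NO₂ is 348 × 1.329 = 462.6 s.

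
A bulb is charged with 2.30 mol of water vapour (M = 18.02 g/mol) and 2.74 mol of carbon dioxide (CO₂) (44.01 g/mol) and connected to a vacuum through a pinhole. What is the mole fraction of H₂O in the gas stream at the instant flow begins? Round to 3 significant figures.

0.567

Effusion rate of each component ∝ n_i/√M_i (partial pressure × 1/√M).
x_H₂O(eff) = (n_H₂O/√M_H₂O) / (n_H₂O/√M_H₂O + n_CO₂/√M_CO₂)
= (2.30/√18.02) / (2.30/√18.02 + 2.74/√44.01) = 0.5418/(0.5418 + 0.4130) = 0.567.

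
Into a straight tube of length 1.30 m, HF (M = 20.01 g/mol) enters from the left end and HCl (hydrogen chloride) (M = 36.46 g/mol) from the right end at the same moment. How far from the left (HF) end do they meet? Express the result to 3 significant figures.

Graham's law gives d_HF/d_HCl = rate_HF/rate_HCl = √(M_HCl/M_HF) = √(36.46/20.01) = 1.350.
With d_HF + d_HCl = 1.30 m, d_HCl = 1.30/(1 + 1.350) = 0.5532 m.
d_HF = 1.30 − 0.5532 = 0.747 m.

0.747 m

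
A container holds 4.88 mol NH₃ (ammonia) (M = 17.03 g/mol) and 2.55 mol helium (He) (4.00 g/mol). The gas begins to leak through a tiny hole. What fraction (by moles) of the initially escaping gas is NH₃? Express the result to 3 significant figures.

The effusion rate of species i is ∝ p_i/√M_i ∝ n_i/√M_i.
Mole fraction of NH₃ in the effusate = (n_NH₃/√M_NH₃) / (n_NH₃/√M_NH₃ + n_He/√M_He)
= (4.88/√17.03) / (4.88/√17.03 + 2.55/√4.00) = 1.183/(1.183 + 1.275) = 0.481.

0.481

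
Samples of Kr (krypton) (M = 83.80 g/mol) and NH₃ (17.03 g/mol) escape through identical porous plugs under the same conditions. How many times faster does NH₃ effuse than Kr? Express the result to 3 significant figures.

2.22

From Graham's law, rate_NH₃/rate_Kr = √(M_Kr/M_NH₃) = √(83.80/17.03) = √4.921 = 2.22.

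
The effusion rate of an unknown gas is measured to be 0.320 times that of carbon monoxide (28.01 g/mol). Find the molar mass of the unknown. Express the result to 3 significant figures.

Graham's law gives rate_X/rate_CO = √(M_CO/M_X).
0.320 = √(28.01/M_X)
M_X = 28.01 / 0.320² = 28.01 / 0.1024 = 274 g/mol

274 g/mol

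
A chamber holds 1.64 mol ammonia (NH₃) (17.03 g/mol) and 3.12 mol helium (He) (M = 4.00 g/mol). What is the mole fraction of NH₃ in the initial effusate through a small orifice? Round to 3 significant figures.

0.203

The effusion rate of species i is ∝ p_i/√M_i ∝ n_i/√M_i.
Mole fraction of NH₃ in the effusate = (n_NH₃/√M_NH₃) / (n_NH₃/√M_NH₃ + n_He/√M_He)
= (1.64/√17.03) / (1.64/√17.03 + 3.12/√4.00) = 0.3974/(0.3974 + 1.560) = 0.203.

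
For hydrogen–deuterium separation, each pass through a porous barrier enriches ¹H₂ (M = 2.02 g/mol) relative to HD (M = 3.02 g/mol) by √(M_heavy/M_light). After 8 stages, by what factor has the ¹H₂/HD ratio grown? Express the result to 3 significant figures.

Overall factor = α^8 with α = √(3.02/2.02), i.e. (3.02/2.02)^(8/2).
= 1.49505^4 = 5.00.

5.00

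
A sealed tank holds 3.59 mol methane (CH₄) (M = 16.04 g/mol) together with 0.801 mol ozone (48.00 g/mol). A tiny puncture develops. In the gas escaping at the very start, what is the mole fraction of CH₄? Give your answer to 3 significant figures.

0.886

Each component's effusion rate ∝ (its partial pressure)·(1/√M) ∝ n_i/√M_i.
x_CH₄(eff) = (n_CH₄/√M_CH₄) / (n_CH₄/√M_CH₄ + n_O₃/√M_O₃)
= (3.59/√16.04) / (3.59/√16.04 + 0.801/√48.00) = 0.8964/(0.8964 + 0.1156) = 0.886.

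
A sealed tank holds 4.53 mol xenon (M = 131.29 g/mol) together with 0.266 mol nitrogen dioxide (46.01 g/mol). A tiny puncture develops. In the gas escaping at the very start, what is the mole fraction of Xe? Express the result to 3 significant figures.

0.910

Each component's effusion rate ∝ (its partial pressure)·(1/√M) ∝ n_i/√M_i.
Mole fraction of Xe in the effusate = (n_Xe/√M_Xe) / (n_Xe/√M_Xe + n_NO₂/√M_NO₂)
= (4.53/√131.29) / (4.53/√131.29 + 0.266/√46.01) = 0.3954/(0.3954 + 0.03922) = 0.910.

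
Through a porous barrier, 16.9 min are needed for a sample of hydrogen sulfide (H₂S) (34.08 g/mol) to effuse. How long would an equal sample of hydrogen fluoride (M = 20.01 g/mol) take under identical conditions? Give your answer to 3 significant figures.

From Graham's law, t_HF/t_H₂S = √(M_HF/M_H₂S) = √(20.01/34.08) = √0.5871 = 0.7663.
So the time for HF is 16.9 × 0.7663 = 12.9 min.

12.9 min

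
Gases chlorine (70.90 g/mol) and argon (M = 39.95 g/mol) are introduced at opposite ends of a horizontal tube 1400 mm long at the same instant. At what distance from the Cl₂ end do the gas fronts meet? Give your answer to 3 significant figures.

600 mm

Distances travelled in equal time are proportional to diffusion rates, so d_Cl₂/d_Ar = √(M_Ar/M_Cl₂) = √(39.95/70.90) = 0.7506.
With d_Cl₂ + d_Ar = 1400 mm, d_Ar = 1400/(1 + 0.7506) = 799.7 mm.
d_Cl₂ = 1400 − 799.7 = 600 mm.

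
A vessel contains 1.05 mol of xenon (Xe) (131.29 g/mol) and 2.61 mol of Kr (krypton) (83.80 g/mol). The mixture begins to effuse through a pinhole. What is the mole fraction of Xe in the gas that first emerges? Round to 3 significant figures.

0.243

Effusion rate of each component ∝ n_i/√M_i (partial pressure × 1/√M).
So x_Xe in the escaping gas = (n_Xe/√M_Xe) / Σ(n_i/√M_i)
= (1.05/√131.29) / (1.05/√131.29 + 2.61/√83.80) = 0.09164/(0.09164 + 0.2851) = 0.243.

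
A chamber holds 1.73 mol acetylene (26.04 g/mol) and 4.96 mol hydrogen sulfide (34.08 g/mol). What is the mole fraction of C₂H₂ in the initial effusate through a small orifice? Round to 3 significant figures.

Effusion rate of each component ∝ n_i/√M_i (partial pressure × 1/√M).
x_C₂H₂(eff) = (n_C₂H₂/√M_C₂H₂) / (n_C₂H₂/√M_C₂H₂ + n_H₂S/√M_H₂S)
= (1.73/√26.04) / (1.73/√26.04 + 4.96/√34.08) = 0.3390/(0.3390 + 0.8496) = 0.285.

0.285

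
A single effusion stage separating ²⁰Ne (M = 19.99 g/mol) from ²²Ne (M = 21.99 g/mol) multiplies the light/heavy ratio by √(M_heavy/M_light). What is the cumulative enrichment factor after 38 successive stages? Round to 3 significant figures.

The single-stage factor is √(M_heavy/M_light), so 38 stages give [√(21.99/19.99)]^38 = (21.99/19.99)^(38/2).
= 1.10005^19 = 6.12.

6.12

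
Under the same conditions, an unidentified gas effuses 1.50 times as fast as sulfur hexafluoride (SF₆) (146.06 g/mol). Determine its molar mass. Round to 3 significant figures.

From Graham's law, rate_X/rate_SF₆ = √(M_SF₆/M_X).
1.50 = √(146.06/M_X)
M_X = 146.06 / 1.50² = 146.06 / 2.250 = 64.9 g/mol

64.9 g/mol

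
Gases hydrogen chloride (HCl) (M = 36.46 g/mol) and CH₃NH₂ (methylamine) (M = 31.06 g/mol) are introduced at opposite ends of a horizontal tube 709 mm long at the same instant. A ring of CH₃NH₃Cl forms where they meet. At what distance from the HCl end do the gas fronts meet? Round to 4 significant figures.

In equal time, each gas travels a distance ∝ its rate ∝ 1/√M, so d_HCl/d_CH₃NH₂ = √(M_CH₃NH₂/M_HCl) = √(31.06/36.46) = 0.9230.
With d_HCl + d_CH₃NH₂ = 709 mm, d_CH₃NH₂ = 709/(1 + 0.9230) = 368.7 mm.
d_HCl = 709 − 368.7 = 340.3 mm.

340.3 mm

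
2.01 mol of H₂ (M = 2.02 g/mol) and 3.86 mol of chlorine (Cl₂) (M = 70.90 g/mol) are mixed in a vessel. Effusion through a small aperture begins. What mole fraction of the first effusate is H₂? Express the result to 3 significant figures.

Rate_i ∝ x_i/√M_i (Graham's law weighted by mole fraction), so the effusate composition follows n_i/√M_i.
x_H₂(eff) = (n_H₂/√M_H₂) / (n_H₂/√M_H₂ + n_Cl₂/√M_Cl₂)
= (2.01/√2.02) / (2.01/√2.02 + 3.86/√70.90) = 1.414/(1.414 + 0.4584) = 0.755.

0.755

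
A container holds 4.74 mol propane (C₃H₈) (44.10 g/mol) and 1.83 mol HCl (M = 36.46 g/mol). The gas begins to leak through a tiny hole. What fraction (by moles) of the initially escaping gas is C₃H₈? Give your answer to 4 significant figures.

The effusion rate of species i is ∝ p_i/√M_i ∝ n_i/√M_i.
Mole fraction of C₃H₈ in the effusate = (n_C₃H₈/√M_C₃H₈) / (n_C₃H₈/√M_C₃H₈ + n_HCl/√M_HCl)
= (4.74/√44.10) / (4.74/√44.10 + 1.83/√36.46) = 0.7138/(0.7138 + 0.3031) = 0.7019.

0.7019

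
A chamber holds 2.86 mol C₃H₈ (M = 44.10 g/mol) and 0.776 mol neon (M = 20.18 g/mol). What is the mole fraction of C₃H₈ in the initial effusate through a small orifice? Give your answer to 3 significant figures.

Effusion rate of each component ∝ n_i/√M_i (partial pressure × 1/√M).
x_C₃H₈(eff) = (n_C₃H₈/√M_C₃H₈) / (n_C₃H₈/√M_C₃H₈ + n_Ne/√M_Ne)
= (2.86/√44.10) / (2.86/√44.10 + 0.776/√20.18) = 0.4307/(0.4307 + 0.1727) = 0.714.

0.714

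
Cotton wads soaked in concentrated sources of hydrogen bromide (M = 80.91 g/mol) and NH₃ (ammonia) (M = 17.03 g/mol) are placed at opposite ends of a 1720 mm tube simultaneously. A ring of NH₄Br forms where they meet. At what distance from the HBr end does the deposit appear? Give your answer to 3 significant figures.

In equal time, each gas travels a distance ∝ its rate ∝ 1/√M, so d_HBr/d_NH₃ = √(M_NH₃/M_HBr) = √(17.03/80.91) = 0.4588.
With d_HBr + d_NH₃ = 1720 mm, d_NH₃ = 1720/(1 + 0.4588) = 1179 mm.
d_HBr = 1720 − 1179 = 541 mm.

541 mm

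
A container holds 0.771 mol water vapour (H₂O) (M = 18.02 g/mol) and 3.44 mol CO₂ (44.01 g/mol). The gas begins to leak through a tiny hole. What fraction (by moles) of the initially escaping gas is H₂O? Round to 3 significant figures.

The effusion rate of species i is ∝ p_i/√M_i ∝ n_i/√M_i.
So x_H₂O in the escaping gas = (n_H₂O/√M_H₂O) / Σ(n_i/√M_i)
= (0.771/√18.02) / (0.771/√18.02 + 3.44/√44.01) = 0.1816/(0.1816 + 0.5185) = 0.259.

0.259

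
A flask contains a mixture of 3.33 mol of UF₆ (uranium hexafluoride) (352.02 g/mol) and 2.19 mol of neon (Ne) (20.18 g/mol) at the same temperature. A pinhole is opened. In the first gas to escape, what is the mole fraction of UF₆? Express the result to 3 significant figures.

The effusion rate of species i is ∝ p_i/√M_i ∝ n_i/√M_i.
So x_UF₆ in the escaping gas = (n_UF₆/√M_UF₆) / Σ(n_i/√M_i)
= (3.33/√352.02) / (3.33/√352.02 + 2.19/√20.18) = 0.1775/(0.1775 + 0.4875) = 0.267.

0.267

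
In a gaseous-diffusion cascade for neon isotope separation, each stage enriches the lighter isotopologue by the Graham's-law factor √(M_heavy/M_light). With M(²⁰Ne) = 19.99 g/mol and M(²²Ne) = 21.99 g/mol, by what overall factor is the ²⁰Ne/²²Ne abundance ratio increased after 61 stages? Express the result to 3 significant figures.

The single-stage factor is √(M_heavy/M_light), so 61 stages give [√(21.99/19.99)]^61 = (21.99/19.99)^(61/2).
= 1.10005^(61/2) = 18.3.

18.3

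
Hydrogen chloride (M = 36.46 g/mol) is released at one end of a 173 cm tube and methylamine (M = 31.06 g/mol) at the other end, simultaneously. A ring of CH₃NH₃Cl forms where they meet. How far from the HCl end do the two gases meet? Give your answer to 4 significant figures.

Graham's law gives d_HCl/d_CH₃NH₂ = rate_HCl/rate_CH₃NH₂ = √(M_CH₃NH₂/M_HCl) = √(31.06/36.46) = 0.9230.
With d_HCl + d_CH₃NH₂ = 173 cm, d_CH₃NH₂ = 173/(1 + 0.9230) = 89.96 cm.
d_HCl = 173 − 89.96 = 83.04 cm.

83.04 cm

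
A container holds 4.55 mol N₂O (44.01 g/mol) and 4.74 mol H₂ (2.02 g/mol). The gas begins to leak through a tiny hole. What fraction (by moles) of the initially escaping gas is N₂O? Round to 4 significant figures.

0.1706

The effusion rate of species i is ∝ p_i/√M_i ∝ n_i/√M_i.
x_N₂O(eff) = (n_N₂O/√M_N₂O) / (n_N₂O/√M_N₂O + n_H₂/√M_H₂)
= (4.55/√44.01) / (4.55/√44.01 + 4.74/√2.02) = 0.6859/(0.6859 + 3.335) = 0.1706.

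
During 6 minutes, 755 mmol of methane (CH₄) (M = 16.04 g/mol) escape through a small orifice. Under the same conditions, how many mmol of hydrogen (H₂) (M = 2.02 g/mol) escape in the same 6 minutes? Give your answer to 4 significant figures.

2128 mmol

By Graham's law, rate_H₂/rate_CH₄ = √(M_CH₄/M_H₂) = √(16.04/2.02) = √7.941 = 2.818.
So the amount for H₂ is 755 × 2.818 = 2128 mmol.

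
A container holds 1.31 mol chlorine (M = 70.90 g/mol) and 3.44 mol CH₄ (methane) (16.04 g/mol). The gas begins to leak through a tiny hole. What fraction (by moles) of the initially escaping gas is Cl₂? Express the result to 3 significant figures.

0.153

Rate_i ∝ x_i/√M_i (Graham's law weighted by mole fraction), so the effusate composition follows n_i/√M_i.
x_Cl₂(eff) = (n_Cl₂/√M_Cl₂) / (n_Cl₂/√M_Cl₂ + n_CH₄/√M_CH₄)
= (1.31/√70.90) / (1.31/√70.90 + 3.44/√16.04) = 0.1556/(0.1556 + 0.8589) = 0.153.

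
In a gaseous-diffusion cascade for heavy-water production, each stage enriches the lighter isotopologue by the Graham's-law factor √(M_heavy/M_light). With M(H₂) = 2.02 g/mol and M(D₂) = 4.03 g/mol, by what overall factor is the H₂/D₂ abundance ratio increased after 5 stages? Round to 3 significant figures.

5.62

The single-stage factor is √(M_heavy/M_light), so 5 stages give [√(4.03/2.02)]^5 = (4.03/2.02)^(5/2).
= 1.99505^(5/2) = 5.62.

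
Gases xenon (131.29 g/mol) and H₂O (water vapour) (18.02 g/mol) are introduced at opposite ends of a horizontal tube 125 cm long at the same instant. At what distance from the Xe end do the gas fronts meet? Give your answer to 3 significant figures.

33.8 cm

In equal time, each gas travels a distance ∝ its rate ∝ 1/√M, so d_Xe/d_H₂O = √(M_H₂O/M_Xe) = √(18.02/131.29) = 0.3705.
With d_Xe + d_H₂O = 125 cm, d_H₂O = 125/(1 + 0.3705) = 91.21 cm.
d_Xe = 125 − 91.21 = 33.8 cm.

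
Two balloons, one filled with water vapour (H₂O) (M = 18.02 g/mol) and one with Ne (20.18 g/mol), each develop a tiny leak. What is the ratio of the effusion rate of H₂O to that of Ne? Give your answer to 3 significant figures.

From Graham's law, rate_H₂O/rate_Ne = √(M_Ne/M_H₂O) = √(20.18/18.02) = √1.120 = 1.06.

1.06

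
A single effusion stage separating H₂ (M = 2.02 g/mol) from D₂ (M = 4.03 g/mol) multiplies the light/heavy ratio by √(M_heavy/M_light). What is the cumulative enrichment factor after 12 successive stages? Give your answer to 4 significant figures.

After 12 stages the ratio has grown by (√(4.03/2.02))^12 = (4.03/2.02)^(12/2).
= 1.99505^6 = 63.06.

63.06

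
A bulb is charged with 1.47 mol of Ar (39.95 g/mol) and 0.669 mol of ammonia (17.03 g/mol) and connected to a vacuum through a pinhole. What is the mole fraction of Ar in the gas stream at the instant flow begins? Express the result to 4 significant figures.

0.5893

The effusion rate of species i is ∝ p_i/√M_i ∝ n_i/√M_i.
x_Ar(eff) = (n_Ar/√M_Ar) / (n_Ar/√M_Ar + n_NH₃/√M_NH₃)
= (1.47/√39.95) / (1.47/√39.95 + 0.669/√17.03) = 0.2326/(0.2326 + 0.1621) = 0.5893.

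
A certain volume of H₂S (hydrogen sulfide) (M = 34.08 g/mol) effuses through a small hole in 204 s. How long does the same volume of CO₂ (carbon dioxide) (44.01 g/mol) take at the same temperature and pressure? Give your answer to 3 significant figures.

232 s

Graham's law gives t_CO₂/t_H₂S = √(M_CO₂/M_H₂S) = √(44.01/34.08) = √1.291 = 1.136.
So the time for CO₂ is 204 × 1.136 = 232 s.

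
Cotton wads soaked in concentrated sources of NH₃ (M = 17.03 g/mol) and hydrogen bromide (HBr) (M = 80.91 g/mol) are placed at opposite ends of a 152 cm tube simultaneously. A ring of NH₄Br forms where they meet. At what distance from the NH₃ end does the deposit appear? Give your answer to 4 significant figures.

104.2 cm

Graham's law gives d_NH₃/d_HBr = rate_NH₃/rate_HBr = √(M_HBr/M_NH₃) = √(80.91/17.03) = 2.180.
With d_NH₃ + d_HBr = 152 cm, d_HBr = 152/(1 + 2.180) = 47.80 cm.
d_NH₃ = 152 − 47.80 = 104.2 cm.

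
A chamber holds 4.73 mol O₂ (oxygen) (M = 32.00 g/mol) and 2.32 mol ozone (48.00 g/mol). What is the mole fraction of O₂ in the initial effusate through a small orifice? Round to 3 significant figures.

Effusion rate of each component ∝ n_i/√M_i (partial pressure × 1/√M).
x_O₂(eff) = (n_O₂/√M_O₂) / (n_O₂/√M_O₂ + n_O₃/√M_O₃)
= (4.73/√32.00) / (4.73/√32.00 + 2.32/√48.00) = 0.8362/(0.8362 + 0.3349) = 0.714.

0.714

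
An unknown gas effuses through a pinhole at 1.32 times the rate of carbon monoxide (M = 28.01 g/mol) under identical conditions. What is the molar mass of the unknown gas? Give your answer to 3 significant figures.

By Graham's law, rate_X/rate_CO = √(M_CO/M_X).
1.32 = √(28.01/M_X)
M_X = 28.01 / 1.32² = 28.01 / 1.742 = 16.1 g/mol

16.1 g/mol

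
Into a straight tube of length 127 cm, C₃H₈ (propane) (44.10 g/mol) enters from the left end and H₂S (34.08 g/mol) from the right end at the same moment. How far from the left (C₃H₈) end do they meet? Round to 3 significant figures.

59.4 cm

In equal time, each gas travels a distance ∝ its rate ∝ 1/√M, so d_C₃H₈/d_H₂S = √(M_H₂S/M_C₃H₈) = √(34.08/44.10) = 0.8791.
With d_C₃H₈ + d_H₂S = 127 cm, d_H₂S = 127/(1 + 0.8791) = 67.59 cm.
d_C₃H₈ = 127 − 67.59 = 59.4 cm.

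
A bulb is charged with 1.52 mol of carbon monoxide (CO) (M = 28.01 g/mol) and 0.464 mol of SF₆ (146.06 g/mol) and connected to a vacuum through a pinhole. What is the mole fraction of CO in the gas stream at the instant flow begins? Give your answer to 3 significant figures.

0.882

Rate_i ∝ x_i/√M_i (Graham's law weighted by mole fraction), so the effusate composition follows n_i/√M_i.
x_CO(eff) = (n_CO/√M_CO) / (n_CO/√M_CO + n_SF₆/√M_SF₆)
= (1.52/√28.01) / (1.52/√28.01 + 0.464/√146.06) = 0.2872/(0.2872 + 0.03839) = 0.882.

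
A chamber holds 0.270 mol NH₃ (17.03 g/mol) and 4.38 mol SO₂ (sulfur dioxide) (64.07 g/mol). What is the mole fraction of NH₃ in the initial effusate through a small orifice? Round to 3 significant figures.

0.107

Each component's effusion rate ∝ (its partial pressure)·(1/√M) ∝ n_i/√M_i.
x_NH₃(eff) = (n_NH₃/√M_NH₃) / (n_NH₃/√M_NH₃ + n_SO₂/√M_SO₂)
= (0.270/√17.03) / (0.270/√17.03 + 4.38/√64.07) = 0.06543/(0.06543 + 0.5472) = 0.107.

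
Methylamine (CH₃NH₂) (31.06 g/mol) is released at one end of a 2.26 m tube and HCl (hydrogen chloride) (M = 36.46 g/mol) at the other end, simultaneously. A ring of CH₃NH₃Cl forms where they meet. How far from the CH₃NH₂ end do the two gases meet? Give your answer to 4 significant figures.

1.175 m

Graham's law gives d_CH₃NH₂/d_HCl = rate_CH₃NH₂/rate_HCl = √(M_HCl/M_CH₃NH₂) = √(36.46/31.06) = 1.083.
With d_CH₃NH₂ + d_HCl = 2.26 m, d_HCl = 2.26/(1 + 1.083) = 1.085 m.
d_CH₃NH₂ = 2.26 − 1.085 = 1.175 m.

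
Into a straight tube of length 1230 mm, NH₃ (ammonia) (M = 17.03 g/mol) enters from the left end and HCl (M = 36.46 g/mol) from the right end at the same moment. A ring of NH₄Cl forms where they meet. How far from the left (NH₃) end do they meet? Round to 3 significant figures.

Graham's law gives d_NH₃/d_HCl = rate_NH₃/rate_HCl = √(M_HCl/M_NH₃) = √(36.46/17.03) = 1.463.
With d_NH₃ + d_HCl = 1230 mm, d_HCl = 1230/(1 + 1.463) = 499.4 mm.
d_NH₃ = 1230 − 499.4 = 731 mm.

731 mm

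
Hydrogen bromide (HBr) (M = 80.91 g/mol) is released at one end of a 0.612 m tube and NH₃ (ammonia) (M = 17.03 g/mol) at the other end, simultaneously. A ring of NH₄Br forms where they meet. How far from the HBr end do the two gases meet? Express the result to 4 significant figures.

0.1925 m

Distances travelled in equal time are proportional to diffusion rates, so d_HBr/d_NH₃ = √(M_NH₃/M_HBr) = √(17.03/80.91) = 0.4588.
With d_HBr + d_NH₃ = 0.612 m, d_NH₃ = 0.612/(1 + 0.4588) = 0.4195 m.
d_HBr = 0.612 − 0.4195 = 0.1925 m.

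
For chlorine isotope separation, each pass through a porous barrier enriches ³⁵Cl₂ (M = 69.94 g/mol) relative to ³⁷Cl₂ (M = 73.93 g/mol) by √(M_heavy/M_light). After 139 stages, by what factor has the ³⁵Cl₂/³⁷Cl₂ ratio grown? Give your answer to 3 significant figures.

Overall factor = α^139 with α = √(73.93/69.94), i.e. (73.93/69.94)^(139/2).
= 1.05705^(139/2) = 47.3.

47.3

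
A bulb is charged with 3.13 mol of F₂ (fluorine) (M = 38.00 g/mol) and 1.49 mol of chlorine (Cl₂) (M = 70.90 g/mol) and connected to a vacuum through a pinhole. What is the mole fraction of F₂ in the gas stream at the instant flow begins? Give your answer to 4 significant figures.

0.7416

The effusion rate of species i is ∝ p_i/√M_i ∝ n_i/√M_i.
x_F₂(eff) = (n_F₂/√M_F₂) / (n_F₂/√M_F₂ + n_Cl₂/√M_Cl₂)
= (3.13/√38.00) / (3.13/√38.00 + 1.49/√70.90) = 0.5078/(0.5078 + 0.1770) = 0.7416.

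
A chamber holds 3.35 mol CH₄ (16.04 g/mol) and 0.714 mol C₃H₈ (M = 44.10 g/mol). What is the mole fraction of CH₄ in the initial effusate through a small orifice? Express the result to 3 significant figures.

0.886

Each component's effusion rate ∝ (its partial pressure)·(1/√M) ∝ n_i/√M_i.
So x_CH₄ in the escaping gas = (n_CH₄/√M_CH₄) / Σ(n_i/√M_i)
= (3.35/√16.04) / (3.35/√16.04 + 0.714/√44.10) = 0.8365/(0.8365 + 0.1075) = 0.886.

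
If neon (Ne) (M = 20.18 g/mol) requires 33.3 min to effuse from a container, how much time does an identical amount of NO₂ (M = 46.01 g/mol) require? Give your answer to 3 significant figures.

50.3 min

Graham's law gives t_NO₂/t_Ne = √(M_NO₂/M_Ne) = √(46.01/20.18) = √2.280 = 1.510.
So the time for NO₂ is 33.3 × 1.510 = 50.3 min.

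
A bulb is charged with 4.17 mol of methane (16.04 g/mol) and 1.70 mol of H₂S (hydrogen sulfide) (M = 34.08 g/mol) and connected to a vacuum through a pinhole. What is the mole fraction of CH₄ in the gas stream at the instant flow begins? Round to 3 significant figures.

Effusion rate of each component ∝ n_i/√M_i (partial pressure × 1/√M).
x_CH₄(eff) = (n_CH₄/√M_CH₄) / (n_CH₄/√M_CH₄ + n_H₂S/√M_H₂S)
= (4.17/√16.04) / (4.17/√16.04 + 1.70/√34.08) = 1.041/(1.041 + 0.2912) = 0.781.

0.781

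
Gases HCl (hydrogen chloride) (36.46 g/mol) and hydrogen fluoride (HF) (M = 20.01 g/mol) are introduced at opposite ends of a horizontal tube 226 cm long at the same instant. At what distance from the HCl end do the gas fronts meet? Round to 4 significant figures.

The fronts meet when d_HCl + d_HF = L with d_HCl/d_HF = √(M_HF/M_HCl) (Graham's law). Here √(M_HF/M_HCl) = √(20.01/36.46) = 0.7408.
With d_HCl + d_HF = 226 cm, d_HF = 226/(1 + 0.7408) = 129.8 cm.
d_HCl = 226 − 129.8 = 96.18 cm.

96.18 cm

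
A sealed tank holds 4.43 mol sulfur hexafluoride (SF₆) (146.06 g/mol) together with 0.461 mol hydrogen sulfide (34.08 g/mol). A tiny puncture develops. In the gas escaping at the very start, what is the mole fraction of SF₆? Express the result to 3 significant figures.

Each component's effusion rate ∝ (its partial pressure)·(1/√M) ∝ n_i/√M_i.
Mole fraction of SF₆ in the effusate = (n_SF₆/√M_SF₆) / (n_SF₆/√M_SF₆ + n_H₂S/√M_H₂S)
= (4.43/√146.06) / (4.43/√146.06 + 0.461/√34.08) = 0.3666/(0.3666 + 0.07897) = 0.823.

0.823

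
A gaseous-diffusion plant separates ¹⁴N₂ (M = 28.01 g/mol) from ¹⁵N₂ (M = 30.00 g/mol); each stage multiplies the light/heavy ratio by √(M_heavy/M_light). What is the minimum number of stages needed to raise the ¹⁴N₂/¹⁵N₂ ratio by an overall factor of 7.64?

Per stage α = (30.00/28.01)^(1/2) = 1.07105^0.5, giving ln α = 0.03432.
Need α^N ≥ 7.64 ⇒ N ≥ ln(7.64) / ln α = 2.033 / 0.03432 = 59.25.
Minimum whole number of stages: N = 60.

60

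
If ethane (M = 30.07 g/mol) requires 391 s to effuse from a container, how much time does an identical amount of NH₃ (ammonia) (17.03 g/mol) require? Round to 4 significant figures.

Since effusion rate ∝ 1/√M, t_NH₃/t_C₂H₆ = √(M_NH₃/M_C₂H₆) = √(17.03/30.07) = √0.5663 = 0.7526.
So the time for NH₃ is 391 × 0.7526 = 294.3 s.

294.3 s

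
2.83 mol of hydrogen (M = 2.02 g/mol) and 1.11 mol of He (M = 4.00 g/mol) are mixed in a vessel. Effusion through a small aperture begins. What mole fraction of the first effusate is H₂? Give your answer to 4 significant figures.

0.7820

Rate_i ∝ x_i/√M_i (Graham's law weighted by mole fraction), so the effusate composition follows n_i/√M_i.
So x_H₂ in the escaping gas = (n_H₂/√M_H₂) / Σ(n_i/√M_i)
= (2.83/√2.02) / (2.83/√2.02 + 1.11/√4.00) = 1.991/(1.991 + 0.5550) = 0.7820.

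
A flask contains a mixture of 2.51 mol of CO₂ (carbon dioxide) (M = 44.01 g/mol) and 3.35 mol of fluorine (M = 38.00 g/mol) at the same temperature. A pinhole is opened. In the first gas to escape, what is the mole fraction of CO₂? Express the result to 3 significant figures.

0.410

Rate_i ∝ x_i/√M_i (Graham's law weighted by mole fraction), so the effusate composition follows n_i/√M_i.
x_CO₂(eff) = (n_CO₂/√M_CO₂) / (n_CO₂/√M_CO₂ + n_F₂/√M_F₂)
= (2.51/√44.01) / (2.51/√44.01 + 3.35/√38.00) = 0.3784/(0.3784 + 0.5434) = 0.410.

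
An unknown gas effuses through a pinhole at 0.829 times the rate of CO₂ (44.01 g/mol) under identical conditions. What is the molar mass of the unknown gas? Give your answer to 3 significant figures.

Graham's law gives rate_X/rate_CO₂ = √(M_CO₂/M_X).
0.829 = √(44.01/M_X)
M_X = 44.01 / 0.829² = 44.01 / 0.6872 = 64.0 g/mol

64.0 g/mol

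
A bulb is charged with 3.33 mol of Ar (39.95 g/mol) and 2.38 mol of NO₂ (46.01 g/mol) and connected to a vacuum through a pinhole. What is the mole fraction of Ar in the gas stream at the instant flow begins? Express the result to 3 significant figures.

Rate_i ∝ x_i/√M_i (Graham's law weighted by mole fraction), so the effusate composition follows n_i/√M_i.
So x_Ar in the escaping gas = (n_Ar/√M_Ar) / Σ(n_i/√M_i)
= (3.33/√39.95) / (3.33/√39.95 + 2.38/√46.01) = 0.5268/(0.5268 + 0.3509) = 0.600.

0.600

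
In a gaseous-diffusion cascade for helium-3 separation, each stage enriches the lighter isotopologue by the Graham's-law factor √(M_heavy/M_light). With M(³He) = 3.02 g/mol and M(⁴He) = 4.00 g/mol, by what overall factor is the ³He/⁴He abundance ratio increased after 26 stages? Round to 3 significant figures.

38.6

Overall factor = α^26 with α = √(4.00/3.02), i.e. (4.00/3.02)^(26/2).
= 1.32450^13 = 38.6.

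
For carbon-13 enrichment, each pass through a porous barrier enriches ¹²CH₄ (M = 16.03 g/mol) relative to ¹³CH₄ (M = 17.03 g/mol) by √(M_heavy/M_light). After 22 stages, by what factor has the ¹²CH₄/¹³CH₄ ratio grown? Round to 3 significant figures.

The single-stage factor is √(M_heavy/M_light), so 22 stages give [√(17.03/16.03)]^22 = (17.03/16.03)^(22/2).
= 1.06238^11 = 1.95.

1.95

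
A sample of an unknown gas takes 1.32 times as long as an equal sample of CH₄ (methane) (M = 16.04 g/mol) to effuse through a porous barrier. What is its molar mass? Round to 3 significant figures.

By Graham's law, t_X/t_CH₄ = √(M_X/M_CH₄).
1.32 = √(M_X/16.04)
M_X = 16.04 × 1.32² = 16.04 × 1.742 = 27.9 g/mol

27.9 g/mol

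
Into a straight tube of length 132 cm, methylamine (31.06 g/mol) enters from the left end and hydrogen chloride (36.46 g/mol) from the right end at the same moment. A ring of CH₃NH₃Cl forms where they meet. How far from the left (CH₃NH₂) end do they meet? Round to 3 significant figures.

68.6 cm

The fronts meet when d_CH₃NH₂ + d_HCl = L with d_CH₃NH₂/d_HCl = √(M_HCl/M_CH₃NH₂) (Graham's law). Here √(M_HCl/M_CH₃NH₂) = √(36.46/31.06) = 1.083.
With d_CH₃NH₂ + d_HCl = 132 cm, d_HCl = 132/(1 + 1.083) = 63.36 cm.
d_CH₃NH₂ = 132 − 63.36 = 68.6 cm.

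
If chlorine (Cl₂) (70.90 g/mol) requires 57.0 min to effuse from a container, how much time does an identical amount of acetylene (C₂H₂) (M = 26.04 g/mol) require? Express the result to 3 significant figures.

34.5 min

Using Graham's law: t_C₂H₂/t_Cl₂ = √(M_C₂H₂/M_Cl₂) = √(26.04/70.90) = √0.3673 = 0.6060.
So the time for C₂H₂ is 57.0 × 0.6060 = 34.5 min.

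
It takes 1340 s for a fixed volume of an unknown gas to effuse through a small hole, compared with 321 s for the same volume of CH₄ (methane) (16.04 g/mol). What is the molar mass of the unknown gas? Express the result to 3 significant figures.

280 g/mol

Since effusion rate ∝ 1/√M, t_X/t_CH₄ = √(M_X/M_CH₄).
1340/321 = 4.174 = √(M_X/16.04)
M_X = 16.04 × 4.174² = 16.04 × 17.43 = 280 g/mol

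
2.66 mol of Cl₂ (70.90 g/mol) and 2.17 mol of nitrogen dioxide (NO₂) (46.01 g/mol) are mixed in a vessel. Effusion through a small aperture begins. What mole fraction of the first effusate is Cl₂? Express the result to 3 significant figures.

0.497

Each component's effusion rate ∝ (its partial pressure)·(1/√M) ∝ n_i/√M_i.
Mole fraction of Cl₂ in the effusate = (n_Cl₂/√M_Cl₂) / (n_Cl₂/√M_Cl₂ + n_NO₂/√M_NO₂)
= (2.66/√70.90) / (2.66/√70.90 + 2.17/√46.01) = 0.3159/(0.3159 + 0.3199) = 0.497.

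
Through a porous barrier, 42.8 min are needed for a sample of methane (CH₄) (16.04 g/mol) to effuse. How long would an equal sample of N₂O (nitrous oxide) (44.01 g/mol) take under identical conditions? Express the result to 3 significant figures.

From Graham's law, t_N₂O/t_CH₄ = √(M_N₂O/M_CH₄) = √(44.01/16.04) = √2.744 = 1.656.
So the time for N₂O is 42.8 × 1.656 = 70.9 min.

70.9 min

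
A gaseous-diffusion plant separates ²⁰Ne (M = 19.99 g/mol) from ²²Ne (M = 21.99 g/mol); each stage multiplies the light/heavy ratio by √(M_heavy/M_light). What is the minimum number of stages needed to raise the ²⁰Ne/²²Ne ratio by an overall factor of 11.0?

Per stage α = (21.99/19.99)^(1/2) = 1.10005^0.5, giving ln α = 0.04768.
Need α^N ≥ 11.0 ⇒ N ≥ ln(11.0) / ln α = 2.398 / 0.04768 = 50.29.
Rounding up, N = 51 stages.

51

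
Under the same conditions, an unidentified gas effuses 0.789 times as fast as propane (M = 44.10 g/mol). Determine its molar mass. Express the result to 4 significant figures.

70.84 g/mol

By Graham's law, rate_X/rate_C₃H₈ = √(M_C₃H₈/M_X).
0.789 = √(44.10/M_X)
M_X = 44.10 / 0.789² = 44.10 / 0.6225 = 70.84 g/mol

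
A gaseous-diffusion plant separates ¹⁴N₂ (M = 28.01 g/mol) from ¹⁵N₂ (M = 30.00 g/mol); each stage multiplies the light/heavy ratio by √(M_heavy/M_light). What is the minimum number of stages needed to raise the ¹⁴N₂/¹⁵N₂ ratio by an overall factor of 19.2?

Single-stage factor α = √(30.00/28.01), so ln α = ½ ln(1.07105) = 0.03432.
Need α^N ≥ 19.2 ⇒ N ≥ ln(19.2) / ln α = 2.955 / 0.03432 = 86.10.
Minimum whole number of stages: N = 87.

87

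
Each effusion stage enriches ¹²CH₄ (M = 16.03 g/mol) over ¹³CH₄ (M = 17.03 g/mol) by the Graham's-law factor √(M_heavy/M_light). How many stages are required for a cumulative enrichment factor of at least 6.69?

With α = √(17.03/16.03) per stage, ln α = ½ ln(1.06238) = 0.03026.
Need α^N ≥ 6.69 ⇒ N ≥ ln(6.69) / ln α = 1.901 / 0.03026 = 62.82.
Rounding up, N = 63 stages.

63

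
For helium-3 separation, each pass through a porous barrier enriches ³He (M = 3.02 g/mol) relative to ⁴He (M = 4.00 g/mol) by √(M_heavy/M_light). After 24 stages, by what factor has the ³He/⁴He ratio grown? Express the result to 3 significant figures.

29.1

Each stage multiplies the ratio by α = √(4.00/3.02), so after 24 stages the overall factor is α^24 = (4.00/3.02)^(24/2).
= 1.32450^12 = 29.1.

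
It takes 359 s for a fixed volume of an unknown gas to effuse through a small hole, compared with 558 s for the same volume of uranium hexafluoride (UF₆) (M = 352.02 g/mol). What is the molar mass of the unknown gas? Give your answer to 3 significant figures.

146 g/mol

By Graham's law, t_X/t_UF₆ = √(M_X/M_UF₆).
359/558 = 0.6434 = √(M_X/352.02)
M_X = 352.02 × 0.6434² = 352.02 × 0.4139 = 146 g/mol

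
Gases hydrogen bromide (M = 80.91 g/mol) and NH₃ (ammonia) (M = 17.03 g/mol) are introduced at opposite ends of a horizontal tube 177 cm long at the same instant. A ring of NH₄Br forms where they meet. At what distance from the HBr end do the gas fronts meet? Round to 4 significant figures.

Distances travelled in equal time are proportional to diffusion rates, so d_HBr/d_NH₃ = √(M_NH₃/M_HBr) = √(17.03/80.91) = 0.4588.
With d_HBr + d_NH₃ = 177 cm, d_NH₃ = 177/(1 + 0.4588) = 121.3 cm.
d_HBr = 177 − 121.3 = 55.67 cm.

55.67 cm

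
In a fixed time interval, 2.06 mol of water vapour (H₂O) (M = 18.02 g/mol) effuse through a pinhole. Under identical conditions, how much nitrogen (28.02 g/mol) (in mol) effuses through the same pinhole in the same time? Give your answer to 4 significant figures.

Graham's law gives rate_N₂/rate_H₂O = √(M_H₂O/M_N₂) = √(18.02/28.02) = √0.6431 = 0.8019.
So the amount for N₂ is 2.06 × 0.8019 = 1.652 mol.

1.652 mol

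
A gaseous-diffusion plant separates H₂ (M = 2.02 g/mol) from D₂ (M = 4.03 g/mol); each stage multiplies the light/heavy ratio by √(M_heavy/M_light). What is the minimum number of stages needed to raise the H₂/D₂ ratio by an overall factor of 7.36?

With α = √(4.03/2.02) per stage, ln α = ½ ln(1.99505) = 0.3453.
Need α^N ≥ 7.36 ⇒ N ≥ ln(7.36) / ln α = 1.996 / 0.3453 = 5.78.
So at least 6 stages are needed.

6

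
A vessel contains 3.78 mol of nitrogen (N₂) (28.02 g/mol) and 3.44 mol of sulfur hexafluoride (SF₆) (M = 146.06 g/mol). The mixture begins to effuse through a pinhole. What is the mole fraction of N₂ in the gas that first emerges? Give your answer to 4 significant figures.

0.7150

Rate_i ∝ x_i/√M_i (Graham's law weighted by mole fraction), so the effusate composition follows n_i/√M_i.
So x_N₂ in the escaping gas = (n_N₂/√M_N₂) / Σ(n_i/√M_i)
= (3.78/√28.02) / (3.78/√28.02 + 3.44/√146.06) = 0.7141/(0.7141 + 0.2846) = 0.7150.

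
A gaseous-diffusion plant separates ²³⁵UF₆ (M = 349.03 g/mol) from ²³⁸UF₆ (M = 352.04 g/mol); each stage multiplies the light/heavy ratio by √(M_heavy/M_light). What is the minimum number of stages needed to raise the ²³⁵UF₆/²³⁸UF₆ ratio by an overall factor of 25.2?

752

With α = √(352.04/349.03) per stage, ln α = ½ ln(1.00862) = 0.004293.
Need α^N ≥ 25.2 ⇒ N ≥ ln(25.2) / ln α = 3.227 / 0.004293 = 751.57.
So at least 752 stages are needed.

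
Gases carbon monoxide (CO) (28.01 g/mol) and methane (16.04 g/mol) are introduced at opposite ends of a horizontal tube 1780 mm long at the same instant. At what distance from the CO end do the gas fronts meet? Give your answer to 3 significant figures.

767 mm

The fronts meet when d_CO + d_CH₄ = L with d_CO/d_CH₄ = √(M_CH₄/M_CO) (Graham's law). Here √(M_CH₄/M_CO) = √(16.04/28.01) = 0.7567.
With d_CO + d_CH₄ = 1780 mm, d_CH₄ = 1780/(1 + 0.7567) = 1013 mm.
d_CO = 1780 − 1013 = 767 mm.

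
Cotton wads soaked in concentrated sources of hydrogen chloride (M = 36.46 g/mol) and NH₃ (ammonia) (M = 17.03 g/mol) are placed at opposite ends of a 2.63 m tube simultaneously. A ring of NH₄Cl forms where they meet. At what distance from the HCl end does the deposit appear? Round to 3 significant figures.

The fronts meet when d_HCl + d_NH₃ = L with d_HCl/d_NH₃ = √(M_NH₃/M_HCl) (Graham's law). Here √(M_NH₃/M_HCl) = √(17.03/36.46) = 0.6834.
With d_HCl + d_NH₃ = 2.63 m, d_NH₃ = 2.63/(1 + 0.6834) = 1.562 m.
d_HCl = 2.63 − 1.562 = 1.07 m.

1.07 m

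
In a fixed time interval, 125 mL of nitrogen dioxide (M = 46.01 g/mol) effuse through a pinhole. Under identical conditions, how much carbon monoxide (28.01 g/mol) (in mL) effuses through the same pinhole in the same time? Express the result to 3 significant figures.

160 mL

Graham's law gives rate_CO/rate_NO₂ = √(M_NO₂/M_CO) = √(46.01/28.01) = √1.643 = 1.282.
So the volume for CO is 125 × 1.282 = 160 mL.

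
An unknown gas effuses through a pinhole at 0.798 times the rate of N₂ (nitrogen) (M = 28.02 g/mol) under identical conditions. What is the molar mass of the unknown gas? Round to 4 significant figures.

44.00 g/mol

From Graham's law, rate_X/rate_N₂ = √(M_N₂/M_X).
0.798 = √(28.02/M_X)
M_X = 28.02 / 0.798² = 28.02 / 0.6368 = 44.00 g/mol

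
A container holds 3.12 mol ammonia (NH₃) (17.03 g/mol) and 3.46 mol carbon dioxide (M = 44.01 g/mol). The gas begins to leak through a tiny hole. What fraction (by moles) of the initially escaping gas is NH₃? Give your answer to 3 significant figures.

Effusion rate of each component ∝ n_i/√M_i (partial pressure × 1/√M).
x_NH₃(eff) = (n_NH₃/√M_NH₃) / (n_NH₃/√M_NH₃ + n_CO₂/√M_CO₂)
= (3.12/√17.03) / (3.12/√17.03 + 3.46/√44.01) = 0.7560/(0.7560 + 0.5216) = 0.592.

0.592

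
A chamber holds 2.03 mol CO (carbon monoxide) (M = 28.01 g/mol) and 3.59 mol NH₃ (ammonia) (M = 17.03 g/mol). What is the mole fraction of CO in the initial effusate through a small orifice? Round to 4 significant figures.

Rate_i ∝ x_i/√M_i (Graham's law weighted by mole fraction), so the effusate composition follows n_i/√M_i.
So x_CO in the escaping gas = (n_CO/√M_CO) / Σ(n_i/√M_i)
= (2.03/√28.01) / (2.03/√28.01 + 3.59/√17.03) = 0.3836/(0.3836 + 0.8699) = 0.3060.

0.3060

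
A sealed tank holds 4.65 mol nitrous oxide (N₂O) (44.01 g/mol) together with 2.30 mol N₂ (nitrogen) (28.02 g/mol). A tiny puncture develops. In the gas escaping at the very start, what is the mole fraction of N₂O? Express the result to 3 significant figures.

Each component's effusion rate ∝ (its partial pressure)·(1/√M) ∝ n_i/√M_i.
x_N₂O(eff) = (n_N₂O/√M_N₂O) / (n_N₂O/√M_N₂O + n_N₂/√M_N₂)
= (4.65/√44.01) / (4.65/√44.01 + 2.30/√28.02) = 0.7009/(0.7009 + 0.4345) = 0.617.

0.617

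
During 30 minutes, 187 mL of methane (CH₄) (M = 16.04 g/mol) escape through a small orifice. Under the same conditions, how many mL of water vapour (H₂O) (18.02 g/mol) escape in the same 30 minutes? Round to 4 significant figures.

176.4 mL

By Graham's law, rate_H₂O/rate_CH₄ = √(M_CH₄/M_H₂O) = √(16.04/18.02) = √0.8901 = 0.9435.
So the volume for H₂O is 187 × 0.9435 = 176.4 mL.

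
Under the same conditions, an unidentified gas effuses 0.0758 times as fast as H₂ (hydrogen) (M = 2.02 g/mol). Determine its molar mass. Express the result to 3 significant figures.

352 g/mol

Using Graham's law: rate_X/rate_H₂ = √(M_H₂/M_X).
0.0758 = √(2.02/M_X)
M_X = 2.02 / 0.0758² = 2.02 / 0.005746 = 352 g/mol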